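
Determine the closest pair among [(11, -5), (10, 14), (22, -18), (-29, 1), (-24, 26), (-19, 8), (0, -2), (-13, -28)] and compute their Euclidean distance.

Computing all pairwise distances among 8 points:

d((11, -5), (10, 14)) = 19.0263
d((11, -5), (22, -18)) = 17.0294
d((11, -5), (-29, 1)) = 40.4475
d((11, -5), (-24, 26)) = 46.7547
d((11, -5), (-19, 8)) = 32.6956
d((11, -5), (0, -2)) = 11.4018 <-- minimum
d((11, -5), (-13, -28)) = 33.2415
d((10, 14), (22, -18)) = 34.176
d((10, 14), (-29, 1)) = 41.1096
d((10, 14), (-24, 26)) = 36.0555
d((10, 14), (-19, 8)) = 29.6142
d((10, 14), (0, -2)) = 18.868
d((10, 14), (-13, -28)) = 47.8853
d((22, -18), (-29, 1)) = 54.4243
d((22, -18), (-24, 26)) = 63.6553
d((22, -18), (-19, 8)) = 48.5489
d((22, -18), (0, -2)) = 27.2029
d((22, -18), (-13, -28)) = 36.4005
d((-29, 1), (-24, 26)) = 25.4951
d((-29, 1), (-19, 8)) = 12.2066
d((-29, 1), (0, -2)) = 29.1548
d((-29, 1), (-13, -28)) = 33.121
d((-24, 26), (-19, 8)) = 18.6815
d((-24, 26), (0, -2)) = 36.8782
d((-24, 26), (-13, -28)) = 55.109
d((-19, 8), (0, -2)) = 21.4709
d((-19, 8), (-13, -28)) = 36.4966
d((0, -2), (-13, -28)) = 29.0689

Closest pair: (11, -5) and (0, -2) with distance 11.4018

The closest pair is (11, -5) and (0, -2) with Euclidean distance 11.4018. For 8 points, brute-force pairwise comparison is shown above. For large n, the divide-and-conquer algorithm (sort by x, recurse on halves, check the dividing strip) achieves O(n log n).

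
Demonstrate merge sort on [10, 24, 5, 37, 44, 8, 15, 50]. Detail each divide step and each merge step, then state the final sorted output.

Merge sort trace:

Split: [10, 24, 5, 37, 44, 8, 15, 50] -> [10, 24, 5, 37] and [44, 8, 15, 50]
  Split: [10, 24, 5, 37] -> [10, 24] and [5, 37]
    Split: [10, 24] -> [10] and [24]
    Merge: [10] + [24] -> [10, 24]
    Split: [5, 37] -> [5] and [37]
    Merge: [5] + [37] -> [5, 37]
  Merge: [10, 24] + [5, 37] -> [5, 10, 24, 37]
  Split: [44, 8, 15, 50] -> [44, 8] and [15, 50]
    Split: [44, 8] -> [44] and [8]
    Merge: [44] + [8] -> [8, 44]
    Split: [15, 50] -> [15] and [50]
    Merge: [15] + [50] -> [15, 50]
  Merge: [8, 44] + [15, 50] -> [8, 15, 44, 50]
Merge: [5, 10, 24, 37] + [8, 15, 44, 50] -> [5, 8, 10, 15, 24, 37, 44, 50]

Final sorted array: [5, 8, 10, 15, 24, 37, 44, 50]

The merge sort proceeds by recursively splitting the array and merging sorted halves.
After all merges, the sorted array is [5, 8, 10, 15, 24, 37, 44, 50].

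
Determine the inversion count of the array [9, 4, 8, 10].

Finding inversions in [9, 4, 8, 10]:

(0, 1): arr[0]=9 > arr[1]=4
(0, 2): arr[0]=9 > arr[2]=8

Total inversions: 2

The array has 2 inversion(s): (0,1), (0,2). Each pair (i,j) satisfies i < j and arr[i] > arr[j].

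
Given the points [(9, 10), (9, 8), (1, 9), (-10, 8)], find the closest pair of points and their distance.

Computing all pairwise distances among 4 points:

d((9, 10), (9, 8)) = 2.0 <-- minimum
d((9, 10), (1, 9)) = 8.0623
d((9, 10), (-10, 8)) = 19.105
d((9, 8), (1, 9)) = 8.0623
d((9, 8), (-10, 8)) = 19.0
d((1, 9), (-10, 8)) = 11.0454

Closest pair: (9, 10) and (9, 8) with distance 2.0

The closest pair is (9, 10) and (9, 8) with Euclidean distance 2.0. For 4 points, brute-force pairwise comparison is shown above. For large n, the divide-and-conquer algorithm (sort by x, recurse on halves, check the dividing strip) achieves O(n log n).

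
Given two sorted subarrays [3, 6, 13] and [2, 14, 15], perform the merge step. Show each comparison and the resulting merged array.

Merging process:

Compare 3 vs 2: take 2 from right. Merged: [2]
Compare 3 vs 14: take 3 from left. Merged: [2, 3]
Compare 6 vs 14: take 6 from left. Merged: [2, 3, 6]
Compare 13 vs 14: take 13 from left. Merged: [2, 3, 6, 13]
Append remaining from right: [14, 15]. Merged: [2, 3, 6, 13, 14, 15]

Final merged array: [2, 3, 6, 13, 14, 15]
Total comparisons: 4

The merged array is [2, 3, 6, 13, 14, 15], requiring 4 comparisons. The merge step runs in O(n) time where n is the total number of elements.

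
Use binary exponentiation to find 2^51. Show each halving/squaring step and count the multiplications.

Computing 2^51 by squaring (build up from 2^1; each line after the first costs one multiplication):

2^1 = 2
2^2 = (2^1)^2 = 2^2 = 4
2^3 = 2 * 2^2 = 2 * 4 = 8
2^6 = (2^3)^2 = 8^2 = 64
2^12 = (2^6)^2 = 64^2 = 4096
2^24 = (2^12)^2 = 4096^2 = 16777216
2^25 = 2 * 2^24 = 2 * 16777216 = 33554432
2^50 = (2^25)^2 = 33554432^2 = 1125899906842624
2^51 = 2 * 2^50 = 2 * 1125899906842624 = 2251799813685248

Result: 2251799813685248
Multiplications needed: 8 (8 lines after 2^1)

2^51 = 2251799813685248. Using exponentiation by squaring, this requires 8 multiplications. The key idea: if the exponent is even, square the half-power; if odd, multiply by the base once.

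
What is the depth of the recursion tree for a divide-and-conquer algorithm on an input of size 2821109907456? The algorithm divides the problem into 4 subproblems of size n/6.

For divide and conquer with division factor 6:

Problem sizes at each level:
Level 0: 2821109907456
Level 1: 470184984576
Level 2: 78364164096
Level 3: 13060694016
Level 4: 2176782336
Level 5: 362797056
Level 6: 60466176
Level 7: 10077696
Level 8: 1679616
Level 9: 279936
Level 10: 46656
Level 11: 7776
Level 12: 1296
Level 13: 216
Level 14: 36
Level 15: 6
Level 16: 1

The root is level 0 and the size-1 base case is level 16 (the tree spans levels 0 through 16, i.e. 17 levels counting the root), so the depth is the number of divisions: log_6(2821109907456) = 16

The recursion tree depth is log_6(2821109907456) = 16. At each level, the problem size is divided by 6, so it takes 16 divisions to reduce to a base case of size 1. The algorithm makes 4 recursive calls at each level.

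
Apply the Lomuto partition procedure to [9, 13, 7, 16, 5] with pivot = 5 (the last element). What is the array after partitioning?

Lomuto partition with pivot = 5:

Initial array: [9, 13, 7, 16, 5]

arr[0]=9 > 5: no swap
arr[1]=13 > 5: no swap
arr[2]=7 > 5: no swap
arr[3]=16 > 5: no swap

Place pivot at position 0: [5, 13, 7, 16, 9]
Pivot position: 0

After partitioning with pivot 5, the array becomes [5, 13, 7, 16, 9]. The pivot is placed at index 0. All elements to the left of the pivot are <= 5, and all elements to the right are > 5.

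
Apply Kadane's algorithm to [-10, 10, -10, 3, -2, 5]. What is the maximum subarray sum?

Using Kadane's algorithm on [-10, 10, -10, 3, -2, 5]:

Scanning through the array:
Position 1 (value 10): max_ending_here = 10, max_so_far = 10
Position 2 (value -10): max_ending_here = 0, max_so_far = 10
Position 3 (value 3): max_ending_here = 3, max_so_far = 10
Position 4 (value -2): max_ending_here = 1, max_so_far = 10
Position 5 (value 5): max_ending_here = 6, max_so_far = 10

Maximum subarray: [10]
Maximum sum: 10

The maximum subarray is [10] with sum 10. This subarray runs from index 1 to index 1.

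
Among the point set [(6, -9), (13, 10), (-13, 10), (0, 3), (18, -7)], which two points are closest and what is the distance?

Computing all pairwise distances among 5 points:

d((6, -9), (13, 10)) = 20.2485
d((6, -9), (-13, 10)) = 26.8701
d((6, -9), (0, 3)) = 13.4164
d((6, -9), (18, -7)) = 12.1655 <-- minimum
d((13, 10), (-13, 10)) = 26.0
d((13, 10), (0, 3)) = 14.7648
d((13, 10), (18, -7)) = 17.72
d((-13, 10), (0, 3)) = 14.7648
d((-13, 10), (18, -7)) = 35.3553
d((0, 3), (18, -7)) = 20.5913

Closest pair: (6, -9) and (18, -7) with distance 12.1655

The closest pair is (6, -9) and (18, -7) with Euclidean distance 12.1655. For 5 points, brute-force pairwise comparison is shown above. For large n, the divide-and-conquer algorithm (sort by x, recurse on halves, check the dividing strip) achieves O(n log n).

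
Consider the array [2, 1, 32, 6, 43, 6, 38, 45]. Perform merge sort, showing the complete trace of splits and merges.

Merge sort trace:

Split: [2, 1, 32, 6, 43, 6, 38, 45] -> [2, 1, 32, 6] and [43, 6, 38, 45]
  Split: [2, 1, 32, 6] -> [2, 1] and [32, 6]
    Split: [2, 1] -> [2] and [1]
    Merge: [2] + [1] -> [1, 2]
    Split: [32, 6] -> [32] and [6]
    Merge: [32] + [6] -> [6, 32]
  Merge: [1, 2] + [6, 32] -> [1, 2, 6, 32]
  Split: [43, 6, 38, 45] -> [43, 6] and [38, 45]
    Split: [43, 6] -> [43] and [6]
    Merge: [43] + [6] -> [6, 43]
    Split: [38, 45] -> [38] and [45]
    Merge: [38] + [45] -> [38, 45]
  Merge: [6, 43] + [38, 45] -> [6, 38, 43, 45]
Merge: [1, 2, 6, 32] + [6, 38, 43, 45] -> [1, 2, 6, 6, 32, 38, 43, 45]

Final sorted array: [1, 2, 6, 6, 32, 38, 43, 45]

The merge sort proceeds by recursively splitting the array and merging sorted halves.
After all merges, the sorted array is [1, 2, 6, 6, 32, 38, 43, 45].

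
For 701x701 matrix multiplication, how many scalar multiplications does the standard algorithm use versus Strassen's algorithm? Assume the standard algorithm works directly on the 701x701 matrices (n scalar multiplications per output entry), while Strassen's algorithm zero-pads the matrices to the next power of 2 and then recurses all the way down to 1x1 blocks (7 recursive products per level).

Matrix multiplication for 701x701 matrices:

Strassen's algorithm requires power-of-2 dimensions. Pad 701x701 to 1024x1024 (next power of 2).

Standard algorithm: 701^3 = 344472101 multiplications
Strassen's algorithm: 7^(log2(1024)) = 7^10 = 282475249 multiplications
Savings: 344472101 - 282475249 = 61996852 multiplications

Standard: 344472101 multiplications (701^3). Strassen: 282475249 multiplications (7^10, after padding to 1024x1024). Strassen reduces 8 recursive multiplications to 7 at each level.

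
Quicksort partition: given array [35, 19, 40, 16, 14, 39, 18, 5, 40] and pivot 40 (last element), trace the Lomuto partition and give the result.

Lomuto partition with pivot = 40:

Initial array: [35, 19, 40, 16, 14, 39, 18, 5, 40]

arr[0]=35 <= 40: swap with position 0, array becomes [35, 19, 40, 16, 14, 39, 18, 5, 40]
arr[1]=19 <= 40: swap with position 1, array becomes [35, 19, 40, 16, 14, 39, 18, 5, 40]
arr[2]=40 <= 40: swap with position 2, array becomes [35, 19, 40, 16, 14, 39, 18, 5, 40]
arr[3]=16 <= 40: swap with position 3, array becomes [35, 19, 40, 16, 14, 39, 18, 5, 40]
arr[4]=14 <= 40: swap with position 4, array becomes [35, 19, 40, 16, 14, 39, 18, 5, 40]
arr[5]=39 <= 40: swap with position 5, array becomes [35, 19, 40, 16, 14, 39, 18, 5, 40]
arr[6]=18 <= 40: swap with position 6, array becomes [35, 19, 40, 16, 14, 39, 18, 5, 40]
arr[7]=5 <= 40: swap with position 7, array becomes [35, 19, 40, 16, 14, 39, 18, 5, 40]

Place pivot at position 8: [35, 19, 40, 16, 14, 39, 18, 5, 40]
Pivot position: 8

After partitioning with pivot 40, the array becomes [35, 19, 40, 16, 14, 39, 18, 5, 40]. The pivot is placed at index 8. All elements to the left of the pivot are <= 40, and all elements to the right are > 40.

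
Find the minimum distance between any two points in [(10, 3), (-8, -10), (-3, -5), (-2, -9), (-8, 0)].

Computing all pairwise distances among 5 points:

d((10, 3), (-8, -10)) = 22.2036
d((10, 3), (-3, -5)) = 15.2643
d((10, 3), (-2, -9)) = 16.9706
d((10, 3), (-8, 0)) = 18.2483
d((-8, -10), (-3, -5)) = 7.0711
d((-8, -10), (-2, -9)) = 6.0828
d((-8, -10), (-8, 0)) = 10.0
d((-3, -5), (-2, -9)) = 4.1231 <-- minimum
d((-3, -5), (-8, 0)) = 7.0711
d((-2, -9), (-8, 0)) = 10.8167

Closest pair: (-3, -5) and (-2, -9) with distance 4.1231

The closest pair is (-3, -5) and (-2, -9) with Euclidean distance 4.1231. For 5 points, brute-force pairwise comparison is shown above. For large n, the divide-and-conquer algorithm (sort by x, recurse on halves, check the dividing strip) achieves O(n log n).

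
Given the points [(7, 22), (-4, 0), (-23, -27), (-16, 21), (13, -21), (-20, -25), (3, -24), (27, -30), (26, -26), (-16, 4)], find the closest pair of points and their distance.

Computing all pairwise distances among 10 points:

d((7, 22), (-4, 0)) = 24.5967
d((7, 22), (-23, -27)) = 57.4543
d((7, 22), (-16, 21)) = 23.0217
d((7, 22), (13, -21)) = 43.4166
d((7, 22), (-20, -25)) = 54.2033
d((7, 22), (3, -24)) = 46.1736
d((7, 22), (27, -30)) = 55.7136
d((7, 22), (26, -26)) = 51.6236
d((7, 22), (-16, 4)) = 29.2062
d((-4, 0), (-23, -27)) = 33.0151
d((-4, 0), (-16, 21)) = 24.1868
d((-4, 0), (13, -21)) = 27.0185
d((-4, 0), (-20, -25)) = 29.6816
d((-4, 0), (3, -24)) = 25.0
d((-4, 0), (27, -30)) = 43.1393
d((-4, 0), (26, -26)) = 39.6989
d((-4, 0), (-16, 4)) = 12.6491
d((-23, -27), (-16, 21)) = 48.5077
d((-23, -27), (13, -21)) = 36.4966
d((-23, -27), (-20, -25)) = 3.6056 <-- minimum
d((-23, -27), (3, -24)) = 26.1725
d((-23, -27), (27, -30)) = 50.0899
d((-23, -27), (26, -26)) = 49.0102
d((-23, -27), (-16, 4)) = 31.7805
d((-16, 21), (13, -21)) = 51.0392
d((-16, 21), (-20, -25)) = 46.1736
d((-16, 21), (3, -24)) = 48.8467
d((-16, 21), (27, -30)) = 66.7083
d((-16, 21), (26, -26)) = 63.0317
d((-16, 21), (-16, 4)) = 17.0
d((13, -21), (-20, -25)) = 33.2415
d((13, -21), (3, -24)) = 10.4403
d((13, -21), (27, -30)) = 16.6433
d((13, -21), (26, -26)) = 13.9284
d((13, -21), (-16, 4)) = 38.2884
d((-20, -25), (3, -24)) = 23.0217
d((-20, -25), (27, -30)) = 47.2652
d((-20, -25), (26, -26)) = 46.0109
d((-20, -25), (-16, 4)) = 29.2746
d((3, -24), (27, -30)) = 24.7386
d((3, -24), (26, -26)) = 23.0868
d((3, -24), (-16, 4)) = 33.8378
d((27, -30), (26, -26)) = 4.1231
d((27, -30), (-16, 4)) = 54.8179
d((26, -26), (-16, 4)) = 51.614

Closest pair: (-23, -27) and (-20, -25) with distance 3.6056

The closest pair is (-23, -27) and (-20, -25) with Euclidean distance 3.6056. For 10 points, brute-force pairwise comparison is shown above. For large n, the divide-and-conquer algorithm (sort by x, recurse on halves, check the dividing strip) achieves O(n log n).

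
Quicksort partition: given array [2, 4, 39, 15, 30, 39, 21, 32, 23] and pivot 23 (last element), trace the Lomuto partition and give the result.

Lomuto partition with pivot = 23:

Initial array: [2, 4, 39, 15, 30, 39, 21, 32, 23]

arr[0]=2 <= 23: swap with position 0, array becomes [2, 4, 39, 15, 30, 39, 21, 32, 23]
arr[1]=4 <= 23: swap with position 1, array becomes [2, 4, 39, 15, 30, 39, 21, 32, 23]
arr[2]=39 > 23: no swap
arr[3]=15 <= 23: swap with position 2, array becomes [2, 4, 15, 39, 30, 39, 21, 32, 23]
arr[4]=30 > 23: no swap
arr[5]=39 > 23: no swap
arr[6]=21 <= 23: swap with position 3, array becomes [2, 4, 15, 21, 30, 39, 39, 32, 23]
arr[7]=32 > 23: no swap

Place pivot at position 4: [2, 4, 15, 21, 23, 39, 39, 32, 30]
Pivot position: 4

After partitioning with pivot 23, the array becomes [2, 4, 15, 21, 23, 39, 39, 32, 30]. The pivot is placed at index 4. All elements to the left of the pivot are <= 23, and all elements to the right are > 23.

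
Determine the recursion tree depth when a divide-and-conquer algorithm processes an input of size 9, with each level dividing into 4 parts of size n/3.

For divide and conquer with division factor 3:

Problem sizes at each level:
Level 0: 9
Level 1: 3
Level 2: 1

The root is level 0 and the size-1 base case is level 2 (the tree spans levels 0 through 2, i.e. 3 levels counting the root), so the depth is the number of divisions: log_3(9) = 2

The recursion tree depth is log_3(9) = 2. At each level, the problem size is divided by 3, so it takes 2 divisions to reduce to a base case of size 1. The algorithm makes 4 recursive calls at each level.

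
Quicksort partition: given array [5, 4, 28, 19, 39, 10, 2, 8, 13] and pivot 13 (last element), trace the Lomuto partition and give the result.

Lomuto partition with pivot = 13:

Initial array: [5, 4, 28, 19, 39, 10, 2, 8, 13]

arr[0]=5 <= 13: swap with position 0, array becomes [5, 4, 28, 19, 39, 10, 2, 8, 13]
arr[1]=4 <= 13: swap with position 1, array becomes [5, 4, 28, 19, 39, 10, 2, 8, 13]
arr[2]=28 > 13: no swap
arr[3]=19 > 13: no swap
arr[4]=39 > 13: no swap
arr[5]=10 <= 13: swap with position 2, array becomes [5, 4, 10, 19, 39, 28, 2, 8, 13]
arr[6]=2 <= 13: swap with position 3, array becomes [5, 4, 10, 2, 39, 28, 19, 8, 13]
arr[7]=8 <= 13: swap with position 4, array becomes [5, 4, 10, 2, 8, 28, 19, 39, 13]

Place pivot at position 5: [5, 4, 10, 2, 8, 13, 19, 39, 28]
Pivot position: 5

After partitioning with pivot 13, the array becomes [5, 4, 10, 2, 8, 13, 19, 39, 28]. The pivot is placed at index 5. All elements to the left of the pivot are <= 13, and all elements to the right are > 13.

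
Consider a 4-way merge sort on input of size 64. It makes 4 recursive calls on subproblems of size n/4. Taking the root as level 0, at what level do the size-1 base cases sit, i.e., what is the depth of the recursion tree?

For divide and conquer with division factor 4:

Problem sizes at each level:
Level 0: 64
Level 1: 16
Level 2: 4
Level 3: 1

The root is level 0 and the size-1 base case is level 3 (the tree spans levels 0 through 3, i.e. 4 levels counting the root), so the depth is the number of divisions: log_4(64) = 3

The recursion tree depth is log_4(64) = 3. At each level, the problem size is divided by 4, so it takes 3 divisions to reduce to a base case of size 1. The algorithm makes 4 recursive calls at each level.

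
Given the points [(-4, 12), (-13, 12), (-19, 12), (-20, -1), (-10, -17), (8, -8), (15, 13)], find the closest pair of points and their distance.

Computing all pairwise distances among 7 points:

d((-4, 12), (-13, 12)) = 9.0
d((-4, 12), (-19, 12)) = 15.0
d((-4, 12), (-20, -1)) = 20.6155
d((-4, 12), (-10, -17)) = 29.6142
d((-4, 12), (8, -8)) = 23.3238
d((-4, 12), (15, 13)) = 19.0263
d((-13, 12), (-19, 12)) = 6.0 <-- minimum
d((-13, 12), (-20, -1)) = 14.7648
d((-13, 12), (-10, -17)) = 29.1548
d((-13, 12), (8, -8)) = 29.0
d((-13, 12), (15, 13)) = 28.0179
d((-19, 12), (-20, -1)) = 13.0384
d((-19, 12), (-10, -17)) = 30.3645
d((-19, 12), (8, -8)) = 33.6006
d((-19, 12), (15, 13)) = 34.0147
d((-20, -1), (-10, -17)) = 18.868
d((-20, -1), (8, -8)) = 28.8617
d((-20, -1), (15, 13)) = 37.6962
d((-10, -17), (8, -8)) = 20.1246
d((-10, -17), (15, 13)) = 39.0512
d((8, -8), (15, 13)) = 22.1359

Closest pair: (-13, 12) and (-19, 12) with distance 6.0

The closest pair is (-13, 12) and (-19, 12) with Euclidean distance 6.0. For 7 points, brute-force pairwise comparison is shown above. For large n, the divide-and-conquer algorithm (sort by x, recurse on halves, check the dividing strip) achieves O(n log n).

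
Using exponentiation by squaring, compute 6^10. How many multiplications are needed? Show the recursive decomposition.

Computing 6^10 by squaring (build up from 6^1; each line after the first costs one multiplication):

6^1 = 6
6^2 = (6^1)^2 = 6^2 = 36
6^4 = (6^2)^2 = 36^2 = 1296
6^5 = 6 * 6^4 = 6 * 1296 = 7776
6^10 = (6^5)^2 = 7776^2 = 60466176

Result: 60466176
Multiplications needed: 4 (4 lines after 6^1)

6^10 = 60466176. Using exponentiation by squaring, this requires 4 multiplications. The key idea: if the exponent is even, square the half-power; if odd, multiply by the base once.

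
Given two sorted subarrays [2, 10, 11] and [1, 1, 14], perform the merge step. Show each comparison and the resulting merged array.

Merging process:

Compare 2 vs 1: take 1 from right. Merged: [1]
Compare 2 vs 1: take 1 from right. Merged: [1, 1]
Compare 2 vs 14: take 2 from left. Merged: [1, 1, 2]
Compare 10 vs 14: take 10 from left. Merged: [1, 1, 2, 10]
Compare 11 vs 14: take 11 from left. Merged: [1, 1, 2, 10, 11]
Append remaining from right: [14]. Merged: [1, 1, 2, 10, 11, 14]

Final merged array: [1, 1, 2, 10, 11, 14]
Total comparisons: 5

The merged array is [1, 1, 2, 10, 11, 14], requiring 5 comparisons. The merge step runs in O(n) time where n is the total number of elements.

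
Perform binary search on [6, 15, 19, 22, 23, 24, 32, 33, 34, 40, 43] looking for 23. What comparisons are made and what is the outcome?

Binary search for 23 in [6, 15, 19, 22, 23, 24, 32, 33, 34, 40, 43]:

lo=0, hi=10, mid=5, arr[mid]=24 -> 24 > 23, search left half
lo=0, hi=4, mid=2, arr[mid]=19 -> 19 < 23, search right half
lo=3, hi=4, mid=3, arr[mid]=22 -> 22 < 23, search right half
lo=4, hi=4, mid=4, arr[mid]=23 -> Found target at index 4!

Binary search finds 23 at index 4 after 4 comparisons. The search repeatedly halves the search space by comparing with the middle element.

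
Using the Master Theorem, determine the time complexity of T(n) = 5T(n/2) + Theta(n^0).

Master Theorem for T(n) = 5T(n/2) + O(n^0):

a = 5, b = 2, c = 0
log_b(a) = log_2(5) = 2.3219

Case 1: c = 0 < log_2(5) = 2.3219
T(n) = O(n^(log_2 5))

For T(n) = 5T(n/2) + O(n^0): log_2(5) = 2.3219. This is Case 1 of the Master Theorem (c < log_b(a), work dominated by leaves), giving O(n^(log_2 5)).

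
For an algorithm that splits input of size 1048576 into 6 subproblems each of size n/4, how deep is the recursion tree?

For divide and conquer with division factor 4:

Problem sizes at each level:
Level 0: 1048576
Level 1: 262144
Level 2: 65536
Level 3: 16384
Level 4: 4096
Level 5: 1024
Level 6: 256
Level 7: 64
Level 8: 16
Level 9: 4
Level 10: 1

The root is level 0 and the size-1 base case is level 10 (the tree spans levels 0 through 10, i.e. 11 levels counting the root), so the depth is the number of divisions: log_4(1048576) = 10

The recursion tree depth is log_4(1048576) = 10. At each level, the problem size is divided by 4, so it takes 10 divisions to reduce to a base case of size 1. The algorithm makes 6 recursive calls at each level.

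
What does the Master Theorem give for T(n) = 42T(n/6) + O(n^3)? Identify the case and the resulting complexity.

Master Theorem for T(n) = 42T(n/6) + O(n^3):

a = 42, b = 6, c = 3
log_b(a) = log_6(42) = 2.0860

Case 3: c = 3 > log_6(42) = 2.0860
T(n) = O(n^3) = O(n^3)

For T(n) = 42T(n/6) + O(n^3): log_6(42) = 2.0860. This is Case 3 of the Master Theorem (c > log_b(a), work dominated by root), giving O(n^3).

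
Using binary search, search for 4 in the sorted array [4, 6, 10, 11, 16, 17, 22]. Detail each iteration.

Binary search for 4 in [4, 6, 10, 11, 16, 17, 22]:

lo=0, hi=6, mid=3, arr[mid]=11 -> 11 > 4, search left half
lo=0, hi=2, mid=1, arr[mid]=6 -> 6 > 4, search left half
lo=0, hi=0, mid=0, arr[mid]=4 -> Found target at index 0!

Binary search finds 4 at index 0 after 3 comparisons. The search repeatedly halves the search space by comparing with the middle element.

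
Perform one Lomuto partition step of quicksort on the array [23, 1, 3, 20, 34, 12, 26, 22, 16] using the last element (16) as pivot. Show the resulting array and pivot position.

Lomuto partition with pivot = 16:

Initial array: [23, 1, 3, 20, 34, 12, 26, 22, 16]

arr[0]=23 > 16: no swap
arr[1]=1 <= 16: swap with position 0, array becomes [1, 23, 3, 20, 34, 12, 26, 22, 16]
arr[2]=3 <= 16: swap with position 1, array becomes [1, 3, 23, 20, 34, 12, 26, 22, 16]
arr[3]=20 > 16: no swap
arr[4]=34 > 16: no swap
arr[5]=12 <= 16: swap with position 2, array becomes [1, 3, 12, 20, 34, 23, 26, 22, 16]
arr[6]=26 > 16: no swap
arr[7]=22 > 16: no swap

Place pivot at position 3: [1, 3, 12, 16, 34, 23, 26, 22, 20]
Pivot position: 3

After partitioning with pivot 16, the array becomes [1, 3, 12, 16, 34, 23, 26, 22, 20]. The pivot is placed at index 3. All elements to the left of the pivot are <= 16, and all elements to the right are > 16.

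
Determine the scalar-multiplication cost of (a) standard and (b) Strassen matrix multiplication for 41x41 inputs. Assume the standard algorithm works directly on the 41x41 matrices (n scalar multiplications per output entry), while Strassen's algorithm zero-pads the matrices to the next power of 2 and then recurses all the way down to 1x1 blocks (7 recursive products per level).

Matrix multiplication for 41x41 matrices:

Strassen's algorithm requires power-of-2 dimensions. Pad 41x41 to 64x64 (next power of 2).

Standard algorithm: 41^3 = 68921 multiplications
Strassen's algorithm: 7^(log2(64)) = 7^6 = 117649 multiplications
Difference: 68921 - 117649 = -48728 (Strassen uses MORE here due to padding overhead — for small or just-over-power-of-2 n, padding can outweigh the per-level savings)

Standard: 68921 multiplications (41^3). Strassen: 117649 multiplications (7^6, after padding to 64x64). Strassen reduces 8 recursive multiplications to 7 at each level.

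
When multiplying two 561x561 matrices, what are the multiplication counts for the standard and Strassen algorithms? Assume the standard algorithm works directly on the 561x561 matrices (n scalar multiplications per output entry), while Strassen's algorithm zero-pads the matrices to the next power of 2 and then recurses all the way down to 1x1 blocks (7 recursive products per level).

Matrix multiplication for 561x561 matrices:

Strassen's algorithm requires power-of-2 dimensions. Pad 561x561 to 1024x1024 (next power of 2).

Standard algorithm: 561^3 = 176558481 multiplications
Strassen's algorithm: 7^(log2(1024)) = 7^10 = 282475249 multiplications
Difference: 176558481 - 282475249 = -105916768 (Strassen uses MORE here due to padding overhead — for small or just-over-power-of-2 n, padding can outweigh the per-level savings)

Standard: 176558481 multiplications (561^3). Strassen: 282475249 multiplications (7^10, after padding to 1024x1024). Strassen reduces 8 recursive multiplications to 7 at each level.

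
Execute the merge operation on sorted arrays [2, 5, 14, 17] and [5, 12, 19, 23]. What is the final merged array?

Merging process:

Compare 2 vs 5: take 2 from left. Merged: [2]
Compare 5 vs 5: take 5 from left. Merged: [2, 5]
Compare 14 vs 5: take 5 from right. Merged: [2, 5, 5]
Compare 14 vs 12: take 12 from right. Merged: [2, 5, 5, 12]
Compare 14 vs 19: take 14 from left. Merged: [2, 5, 5, 12, 14]
Compare 17 vs 19: take 17 from left. Merged: [2, 5, 5, 12, 14, 17]
Append remaining from right: [19, 23]. Merged: [2, 5, 5, 12, 14, 17, 19, 23]

Final merged array: [2, 5, 5, 12, 14, 17, 19, 23]
Total comparisons: 6

The merged array is [2, 5, 5, 12, 14, 17, 19, 23], requiring 6 comparisons. The merge step runs in O(n) time where n is the total number of elements.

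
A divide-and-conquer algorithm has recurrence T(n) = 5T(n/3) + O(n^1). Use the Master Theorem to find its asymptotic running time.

Master Theorem for T(n) = 5T(n/3) + O(n^1):

a = 5, b = 3, c = 1
log_b(a) = log_3(5) = 1.4650

Case 1: c = 1 < log_3(5) = 1.4650
T(n) = O(n^(log_3 5))

For T(n) = 5T(n/3) + O(n^1): log_3(5) = 1.4650. This is Case 1 of the Master Theorem (c < log_b(a), work dominated by leaves), giving O(n^(log_3 5)).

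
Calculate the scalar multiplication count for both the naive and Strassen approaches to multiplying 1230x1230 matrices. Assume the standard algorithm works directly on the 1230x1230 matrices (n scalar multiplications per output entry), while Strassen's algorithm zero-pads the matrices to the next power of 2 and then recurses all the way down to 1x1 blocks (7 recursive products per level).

Matrix multiplication for 1230x1230 matrices:

Strassen's algorithm requires power-of-2 dimensions. Pad 1230x1230 to 2048x2048 (next power of 2).

Standard algorithm: 1230^3 = 1860867000 multiplications
Strassen's algorithm: 7^(log2(2048)) = 7^11 = 1977326743 multiplications
Difference: 1860867000 - 1977326743 = -116459743 (Strassen uses MORE here due to padding overhead — for small or just-over-power-of-2 n, padding can outweigh the per-level savings)

Standard: 1860867000 multiplications (1230^3). Strassen: 1977326743 multiplications (7^11, after padding to 2048x2048). Strassen reduces 8 recursive multiplications to 7 at each level.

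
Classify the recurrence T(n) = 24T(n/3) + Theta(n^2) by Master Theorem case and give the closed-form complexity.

Master Theorem for T(n) = 24T(n/3) + O(n^2):

a = 24, b = 3, c = 2
log_b(a) = log_3(24) = 2.8928

Case 1: c = 2 < log_3(24) = 2.8928
T(n) = O(n^(log_3 24))

For T(n) = 24T(n/3) + O(n^2): log_3(24) = 2.8928. This is Case 1 of the Master Theorem (c < log_b(a), work dominated by leaves), giving O(n^(log_3 24)).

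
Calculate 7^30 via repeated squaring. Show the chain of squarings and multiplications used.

Computing 7^30 by squaring (build up from 7^1; each line after the first costs one multiplication):

7^1 = 7
7^2 = (7^1)^2 = 7^2 = 49
7^3 = 7 * 7^2 = 7 * 49 = 343
7^6 = (7^3)^2 = 343^2 = 117649
7^7 = 7 * 7^6 = 7 * 117649 = 823543
7^14 = (7^7)^2 = 823543^2 = 678223072849
7^15 = 7 * 7^14 = 7 * 678223072849 = 4747561509943
7^30 = (7^15)^2 = 4747561509943^2 = 22539340290692258087863249

Result: 22539340290692258087863249
Multiplications needed: 7 (7 lines after 7^1)

7^30 = 22539340290692258087863249. Using exponentiation by squaring, this requires 7 multiplications. The key idea: if the exponent is even, square the half-power; if odd, multiply by the base once.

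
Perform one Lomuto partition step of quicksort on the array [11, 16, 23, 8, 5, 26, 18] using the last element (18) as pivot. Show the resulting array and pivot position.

Lomuto partition with pivot = 18:

Initial array: [11, 16, 23, 8, 5, 26, 18]

arr[0]=11 <= 18: swap with position 0, array becomes [11, 16, 23, 8, 5, 26, 18]
arr[1]=16 <= 18: swap with position 1, array becomes [11, 16, 23, 8, 5, 26, 18]
arr[2]=23 > 18: no swap
arr[3]=8 <= 18: swap with position 2, array becomes [11, 16, 8, 23, 5, 26, 18]
arr[4]=5 <= 18: swap with position 3, array becomes [11, 16, 8, 5, 23, 26, 18]
arr[5]=26 > 18: no swap

Place pivot at position 4: [11, 16, 8, 5, 18, 26, 23]
Pivot position: 4

After partitioning with pivot 18, the array becomes [11, 16, 8, 5, 18, 26, 23]. The pivot is placed at index 4. All elements to the left of the pivot are <= 18, and all elements to the right are > 18.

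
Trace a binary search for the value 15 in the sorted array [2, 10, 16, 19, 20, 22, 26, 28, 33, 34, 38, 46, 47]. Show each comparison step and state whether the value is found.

Binary search for 15 in [2, 10, 16, 19, 20, 22, 26, 28, 33, 34, 38, 46, 47]:

lo=0, hi=12, mid=6, arr[mid]=26 -> 26 > 15, search left half
lo=0, hi=5, mid=2, arr[mid]=16 -> 16 > 15, search left half
lo=0, hi=1, mid=0, arr[mid]=2 -> 2 < 15, search right half
lo=1, hi=1, mid=1, arr[mid]=10 -> 10 < 15, search right half
lo=2 > hi=1, target 15 not found

Binary search determines that 15 is not in the array after 4 comparisons. The search space was exhausted without finding the target.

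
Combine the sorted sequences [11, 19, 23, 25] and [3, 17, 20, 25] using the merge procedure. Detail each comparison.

Merging process:

Compare 11 vs 3: take 3 from right. Merged: [3]
Compare 11 vs 17: take 11 from left. Merged: [3, 11]
Compare 19 vs 17: take 17 from right. Merged: [3, 11, 17]
Compare 19 vs 20: take 19 from left. Merged: [3, 11, 17, 19]
Compare 23 vs 20: take 20 from right. Merged: [3, 11, 17, 19, 20]
Compare 23 vs 25: take 23 from left. Merged: [3, 11, 17, 19, 20, 23]
Compare 25 vs 25: take 25 from left. Merged: [3, 11, 17, 19, 20, 23, 25]
Append remaining from right: [25]. Merged: [3, 11, 17, 19, 20, 23, 25, 25]

Final merged array: [3, 11, 17, 19, 20, 23, 25, 25]
Total comparisons: 7

The merged array is [3, 11, 17, 19, 20, 23, 25, 25], requiring 7 comparisons. The merge step runs in O(n) time where n is the total number of elements.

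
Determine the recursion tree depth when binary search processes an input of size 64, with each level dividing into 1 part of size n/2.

For divide and conquer with division factor 2:

Problem sizes at each level:
Level 0: 64
Level 1: 32
Level 2: 16
Level 3: 8
Level 4: 4
Level 5: 2
Level 6: 1

The root is level 0 and the size-1 base case is level 6 (the tree spans levels 0 through 6, i.e. 7 levels counting the root), so the depth is the number of divisions: log_2(64) = 6

The recursion tree depth is log_2(64) = 6. At each level, the problem size is divided by 2, so it takes 6 divisions to reduce to a base case of size 1. The algorithm makes 1 recursive call at each level.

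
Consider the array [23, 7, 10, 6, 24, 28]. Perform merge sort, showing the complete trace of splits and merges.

Merge sort trace:

Split: [23, 7, 10, 6, 24, 28] -> [23, 7, 10] and [6, 24, 28]
  Split: [23, 7, 10] -> [23] and [7, 10]
    Split: [7, 10] -> [7] and [10]
    Merge: [7] + [10] -> [7, 10]
  Merge: [23] + [7, 10] -> [7, 10, 23]
  Split: [6, 24, 28] -> [6] and [24, 28]
    Split: [24, 28] -> [24] and [28]
    Merge: [24] + [28] -> [24, 28]
  Merge: [6] + [24, 28] -> [6, 24, 28]
Merge: [7, 10, 23] + [6, 24, 28] -> [6, 7, 10, 23, 24, 28]

Final sorted array: [6, 7, 10, 23, 24, 28]

The merge sort proceeds by recursively splitting the array and merging sorted halves.
After all merges, the sorted array is [6, 7, 10, 23, 24, 28].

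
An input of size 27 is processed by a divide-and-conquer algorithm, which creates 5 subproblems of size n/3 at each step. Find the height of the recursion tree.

For divide and conquer with division factor 3:

Problem sizes at each level:
Level 0: 27
Level 1: 9
Level 2: 3
Level 3: 1

The root is level 0 and the size-1 base case is level 3 (the tree spans levels 0 through 3, i.e. 4 levels counting the root), so the depth is the number of divisions: log_3(27) = 3

The recursion tree depth is log_3(27) = 3. At each level, the problem size is divided by 3, so it takes 3 divisions to reduce to a base case of size 1. The algorithm makes 5 recursive calls at each level.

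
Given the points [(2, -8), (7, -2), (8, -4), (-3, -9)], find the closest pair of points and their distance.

Computing all pairwise distances among 4 points:

d((2, -8), (7, -2)) = 7.8102
d((2, -8), (8, -4)) = 7.2111
d((2, -8), (-3, -9)) = 5.099
d((7, -2), (8, -4)) = 2.2361 <-- minimum
d((7, -2), (-3, -9)) = 12.2066
d((8, -4), (-3, -9)) = 12.083

Closest pair: (7, -2) and (8, -4) with distance 2.2361

The closest pair is (7, -2) and (8, -4) with Euclidean distance 2.2361. For 4 points, brute-force pairwise comparison is shown above. For large n, the divide-and-conquer algorithm (sort by x, recurse on halves, check the dividing strip) achieves O(n log n).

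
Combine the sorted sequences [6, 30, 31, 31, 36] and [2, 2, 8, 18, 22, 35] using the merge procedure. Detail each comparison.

Merging process:

Compare 6 vs 2: take 2 from right. Merged: [2]
Compare 6 vs 2: take 2 from right. Merged: [2, 2]
Compare 6 vs 8: take 6 from left. Merged: [2, 2, 6]
Compare 30 vs 8: take 8 from right. Merged: [2, 2, 6, 8]
Compare 30 vs 18: take 18 from right. Merged: [2, 2, 6, 8, 18]
Compare 30 vs 22: take 22 from right. Merged: [2, 2, 6, 8, 18, 22]
Compare 30 vs 35: take 30 from left. Merged: [2, 2, 6, 8, 18, 22, 30]
Compare 31 vs 35: take 31 from left. Merged: [2, 2, 6, 8, 18, 22, 30, 31]
Compare 31 vs 35: take 31 from left. Merged: [2, 2, 6, 8, 18, 22, 30, 31, 31]
Compare 36 vs 35: take 35 from right. Merged: [2, 2, 6, 8, 18, 22, 30, 31, 31, 35]
Append remaining from left: [36]. Merged: [2, 2, 6, 8, 18, 22, 30, 31, 31, 35, 36]

Final merged array: [2, 2, 6, 8, 18, 22, 30, 31, 31, 35, 36]
Total comparisons: 10

The merged array is [2, 2, 6, 8, 18, 22, 30, 31, 31, 35, 36], requiring 10 comparisons. The merge step runs in O(n) time where n is the total number of elements.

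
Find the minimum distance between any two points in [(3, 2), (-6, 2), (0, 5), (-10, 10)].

Computing all pairwise distances among 4 points:

d((3, 2), (-6, 2)) = 9.0
d((3, 2), (0, 5)) = 4.2426 <-- minimum
d((3, 2), (-10, 10)) = 15.2643
d((-6, 2), (0, 5)) = 6.7082
d((-6, 2), (-10, 10)) = 8.9443
d((0, 5), (-10, 10)) = 11.1803

Closest pair: (3, 2) and (0, 5) with distance 4.2426

The closest pair is (3, 2) and (0, 5) with Euclidean distance 4.2426. For 4 points, brute-force pairwise comparison is shown above. For large n, the divide-and-conquer algorithm (sort by x, recurse on halves, check the dividing strip) achieves O(n log n).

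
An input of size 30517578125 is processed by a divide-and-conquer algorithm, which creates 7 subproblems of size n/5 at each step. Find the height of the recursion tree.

For divide and conquer with division factor 5:

Problem sizes at each level:
Level 0: 30517578125
Level 1: 6103515625
Level 2: 1220703125
Level 3: 244140625
Level 4: 48828125
Level 5: 9765625
Level 6: 1953125
Level 7: 390625
Level 8: 78125
Level 9: 15625
Level 10: 3125
Level 11: 625
Level 12: 125
Level 13: 25
Level 14: 5
Level 15: 1

The root is level 0 and the size-1 base case is level 15 (the tree spans levels 0 through 15, i.e. 16 levels counting the root), so the depth is the number of divisions: log_5(30517578125) = 15

The recursion tree depth is log_5(30517578125) = 15. At each level, the problem size is divided by 5, so it takes 15 divisions to reduce to a base case of size 1. The algorithm makes 7 recursive calls at each level.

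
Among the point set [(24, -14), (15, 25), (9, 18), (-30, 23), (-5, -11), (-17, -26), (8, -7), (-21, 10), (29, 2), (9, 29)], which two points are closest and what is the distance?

Computing all pairwise distances among 10 points:

d((24, -14), (15, 25)) = 40.025
d((24, -14), (9, 18)) = 35.3412
d((24, -14), (-30, 23)) = 65.4599
d((24, -14), (-5, -11)) = 29.1548
d((24, -14), (-17, -26)) = 42.72
d((24, -14), (8, -7)) = 17.4642
d((24, -14), (-21, 10)) = 51.0
d((24, -14), (29, 2)) = 16.7631
d((24, -14), (9, 29)) = 45.5412
d((15, 25), (9, 18)) = 9.2195
d((15, 25), (-30, 23)) = 45.0444
d((15, 25), (-5, -11)) = 41.1825
d((15, 25), (-17, -26)) = 60.208
d((15, 25), (8, -7)) = 32.7567
d((15, 25), (-21, 10)) = 39.0
d((15, 25), (29, 2)) = 26.9258
d((15, 25), (9, 29)) = 7.2111 <-- minimum
d((9, 18), (-30, 23)) = 39.3192
d((9, 18), (-5, -11)) = 32.2025
d((9, 18), (-17, -26)) = 51.1077
d((9, 18), (8, -7)) = 25.02
d((9, 18), (-21, 10)) = 31.0483
d((9, 18), (29, 2)) = 25.6125
d((9, 18), (9, 29)) = 11.0
d((-30, 23), (-5, -11)) = 42.2019
d((-30, 23), (-17, -26)) = 50.6952
d((-30, 23), (8, -7)) = 48.4149
d((-30, 23), (-21, 10)) = 15.8114
d((-30, 23), (29, 2)) = 62.6259
d((-30, 23), (9, 29)) = 39.4588
d((-5, -11), (-17, -26)) = 19.2094
d((-5, -11), (8, -7)) = 13.6015
d((-5, -11), (-21, 10)) = 26.4008
d((-5, -11), (29, 2)) = 36.4005
d((-5, -11), (9, 29)) = 42.3792
d((-17, -26), (8, -7)) = 31.4006
d((-17, -26), (-21, 10)) = 36.2215
d((-17, -26), (29, 2)) = 53.8516
d((-17, -26), (9, 29)) = 60.8358
d((8, -7), (-21, 10)) = 33.6155
d((8, -7), (29, 2)) = 22.8473
d((8, -7), (9, 29)) = 36.0139
d((-21, 10), (29, 2)) = 50.636
d((-21, 10), (9, 29)) = 35.5106
d((29, 2), (9, 29)) = 33.6006

Closest pair: (15, 25) and (9, 29) with distance 7.2111

The closest pair is (15, 25) and (9, 29) with Euclidean distance 7.2111. For 10 points, brute-force pairwise comparison is shown above. For large n, the divide-and-conquer algorithm (sort by x, recurse on halves, check the dividing strip) achieves O(n log n).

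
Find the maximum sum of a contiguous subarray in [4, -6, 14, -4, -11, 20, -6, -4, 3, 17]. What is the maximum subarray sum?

Using Kadane's algorithm on [4, -6, 14, -4, -11, 20, -6, -4, 3, 17]:

Scanning through the array:
Position 1 (value -6): max_ending_here = -2, max_so_far = 4
Position 2 (value 14): max_ending_here = 14, max_so_far = 14
Position 3 (value -4): max_ending_here = 10, max_so_far = 14
Position 4 (value -11): max_ending_here = -1, max_so_far = 14
Position 5 (value 20): max_ending_here = 20, max_so_far = 20
Position 6 (value -6): max_ending_here = 14, max_so_far = 20
Position 7 (value -4): max_ending_here = 10, max_so_far = 20
Position 8 (value 3): max_ending_here = 13, max_so_far = 20
Position 9 (value 17): max_ending_here = 30, max_so_far = 30

Maximum subarray: [20, -6, -4, 3, 17]
Maximum sum: 30

The maximum subarray is [20, -6, -4, 3, 17] with sum 30. This subarray runs from index 5 to index 9.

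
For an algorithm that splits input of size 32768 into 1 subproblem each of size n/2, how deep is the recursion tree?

For divide and conquer with division factor 2:

Problem sizes at each level:
Level 0: 32768
Level 1: 16384
Level 2: 8192
Level 3: 4096
Level 4: 2048
Level 5: 1024
Level 6: 512
Level 7: 256
Level 8: 128
Level 9: 64
Level 10: 32
Level 11: 16
Level 12: 8
Level 13: 4
Level 14: 2
Level 15: 1

The root is level 0 and the size-1 base case is level 15 (the tree spans levels 0 through 15, i.e. 16 levels counting the root), so the depth is the number of divisions: log_2(32768) = 15

The recursion tree depth is log_2(32768) = 15. At each level, the problem size is divided by 2, so it takes 15 divisions to reduce to a base case of size 1. The algorithm makes 1 recursive call at each level.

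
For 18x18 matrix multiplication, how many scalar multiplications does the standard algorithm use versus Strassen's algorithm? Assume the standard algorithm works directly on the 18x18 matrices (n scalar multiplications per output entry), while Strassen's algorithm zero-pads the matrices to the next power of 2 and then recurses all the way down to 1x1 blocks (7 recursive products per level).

Matrix multiplication for 18x18 matrices:

Strassen's algorithm requires power-of-2 dimensions. Pad 18x18 to 32x32 (next power of 2).

Standard algorithm: 18^3 = 5832 multiplications
Strassen's algorithm: 7^(log2(32)) = 7^5 = 16807 multiplications
Difference: 5832 - 16807 = -10975 (Strassen uses MORE here due to padding overhead — for small or just-over-power-of-2 n, padding can outweigh the per-level savings)

Standard: 5832 multiplications (18^3). Strassen: 16807 multiplications (7^5, after padding to 32x32). Strassen reduces 8 recursive multiplications to 7 at each level.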